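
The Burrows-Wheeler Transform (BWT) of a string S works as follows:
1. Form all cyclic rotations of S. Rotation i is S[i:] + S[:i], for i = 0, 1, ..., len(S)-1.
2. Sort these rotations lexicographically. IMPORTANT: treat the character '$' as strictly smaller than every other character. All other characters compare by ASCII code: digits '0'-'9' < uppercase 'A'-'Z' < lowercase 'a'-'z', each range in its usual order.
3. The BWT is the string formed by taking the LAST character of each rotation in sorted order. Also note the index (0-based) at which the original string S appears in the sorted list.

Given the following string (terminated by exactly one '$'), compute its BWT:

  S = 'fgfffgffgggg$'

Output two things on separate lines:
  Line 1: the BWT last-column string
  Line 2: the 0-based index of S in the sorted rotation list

Answer: ggfg$ffgffggf
4

Derivation:
All 13 rotations (rotation i = S[i:]+S[:i]):
  rot[0] = fgfffgffgggg$
  rot[1] = gfffgffgggg$f
  rot[2] = fffgffgggg$fg
  rot[3] = ffgffgggg$fgf
  rot[4] = fgffgggg$fgff
  rot[5] = gffgggg$fgfff
  rot[6] = ffgggg$fgfffg
  rot[7] = fgggg$fgfffgf
  rot[8] = gggg$fgfffgff
  rot[9] = ggg$fgfffgffg
  rot[10] = gg$fgfffgffgg
  rot[11] = g$fgfffgffggg
  rot[12] = $fgfffgffgggg
Sorted (with $ < everything):
  sorted[0] = $fgfffgffgggg  (last char: 'g')
  sorted[1] = fffgffgggg$fg  (last char: 'g')
  sorted[2] = ffgffgggg$fgf  (last char: 'f')
  sorted[3] = ffgggg$fgfffg  (last char: 'g')
  sorted[4] = fgfffgffgggg$  (last char: '$')
  sorted[5] = fgffgggg$fgff  (last char: 'f')
  sorted[6] = fgggg$fgfffgf  (last char: 'f')
  sorted[7] = g$fgfffgffggg  (last char: 'g')
  sorted[8] = gfffgffgggg$f  (last char: 'f')
  sorted[9] = gffgggg$fgfff  (last char: 'f')
  sorted[10] = gg$fgfffgffgg  (last char: 'g')
  sorted[11] = ggg$fgfffgffg  (last char: 'g')
  sorted[12] = gggg$fgfffgff  (last char: 'f')
Last column: ggfg$ffgffggf
Original string S is at sorted index 4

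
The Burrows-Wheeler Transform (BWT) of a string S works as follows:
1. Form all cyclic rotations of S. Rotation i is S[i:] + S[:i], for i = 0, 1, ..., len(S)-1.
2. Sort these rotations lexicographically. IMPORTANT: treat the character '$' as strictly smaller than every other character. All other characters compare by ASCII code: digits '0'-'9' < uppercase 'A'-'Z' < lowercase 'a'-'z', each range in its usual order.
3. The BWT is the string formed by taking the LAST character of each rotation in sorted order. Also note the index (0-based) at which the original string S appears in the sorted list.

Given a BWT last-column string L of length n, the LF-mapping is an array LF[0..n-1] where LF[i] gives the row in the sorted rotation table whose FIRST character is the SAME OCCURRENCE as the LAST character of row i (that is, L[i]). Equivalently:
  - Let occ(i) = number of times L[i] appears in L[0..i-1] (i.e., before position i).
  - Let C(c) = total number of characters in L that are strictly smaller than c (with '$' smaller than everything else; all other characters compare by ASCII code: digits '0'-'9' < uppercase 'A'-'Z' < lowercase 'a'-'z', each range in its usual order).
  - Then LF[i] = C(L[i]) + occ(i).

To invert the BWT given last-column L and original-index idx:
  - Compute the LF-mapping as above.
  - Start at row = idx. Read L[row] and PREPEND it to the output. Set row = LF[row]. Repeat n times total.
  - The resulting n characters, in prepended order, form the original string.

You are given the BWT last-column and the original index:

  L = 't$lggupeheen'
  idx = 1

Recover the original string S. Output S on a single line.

LF mapping: 10 0 7 4 5 11 9 1 6 2 3 8
Walk LF starting at row 1, prepending L[row]:
  step 1: row=1, L[1]='$', prepend. Next row=LF[1]=0
  step 2: row=0, L[0]='t', prepend. Next row=LF[0]=10
  step 3: row=10, L[10]='e', prepend. Next row=LF[10]=3
  step 4: row=3, L[3]='g', prepend. Next row=LF[3]=4
  step 5: row=4, L[4]='g', prepend. Next row=LF[4]=5
  step 6: row=5, L[5]='u', prepend. Next row=LF[5]=11
  step 7: row=11, L[11]='n', prepend. Next row=LF[11]=8
  step 8: row=8, L[8]='h', prepend. Next row=LF[8]=6
  step 9: row=6, L[6]='p', prepend. Next row=LF[6]=9
  step 10: row=9, L[9]='e', prepend. Next row=LF[9]=2
  step 11: row=2, L[2]='l', prepend. Next row=LF[2]=7
  step 12: row=7, L[7]='e', prepend. Next row=LF[7]=1
Reversed output: elephnugget$

Answer: elephnugget$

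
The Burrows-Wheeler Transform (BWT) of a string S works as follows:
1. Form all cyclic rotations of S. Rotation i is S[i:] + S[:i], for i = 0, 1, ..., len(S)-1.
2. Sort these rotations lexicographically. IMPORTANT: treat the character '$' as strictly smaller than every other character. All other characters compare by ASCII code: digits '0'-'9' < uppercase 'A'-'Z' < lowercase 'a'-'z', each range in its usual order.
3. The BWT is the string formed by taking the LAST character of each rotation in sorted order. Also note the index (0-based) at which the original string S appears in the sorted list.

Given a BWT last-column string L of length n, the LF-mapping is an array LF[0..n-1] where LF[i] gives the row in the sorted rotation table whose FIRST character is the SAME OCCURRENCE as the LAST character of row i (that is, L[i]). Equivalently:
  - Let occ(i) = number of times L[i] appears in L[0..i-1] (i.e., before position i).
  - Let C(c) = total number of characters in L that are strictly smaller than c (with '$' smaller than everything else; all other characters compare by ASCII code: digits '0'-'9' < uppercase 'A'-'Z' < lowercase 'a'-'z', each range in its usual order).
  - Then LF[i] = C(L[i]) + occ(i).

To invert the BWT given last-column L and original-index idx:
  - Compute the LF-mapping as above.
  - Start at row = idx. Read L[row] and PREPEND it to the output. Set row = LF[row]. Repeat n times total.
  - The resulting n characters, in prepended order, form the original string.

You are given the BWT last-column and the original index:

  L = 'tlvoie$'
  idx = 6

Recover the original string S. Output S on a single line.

LF mapping: 5 3 6 4 2 1 0
Walk LF starting at row 6, prepending L[row]:
  step 1: row=6, L[6]='$', prepend. Next row=LF[6]=0
  step 2: row=0, L[0]='t', prepend. Next row=LF[0]=5
  step 3: row=5, L[5]='e', prepend. Next row=LF[5]=1
  step 4: row=1, L[1]='l', prepend. Next row=LF[1]=3
  step 5: row=3, L[3]='o', prepend. Next row=LF[3]=4
  step 6: row=4, L[4]='i', prepend. Next row=LF[4]=2
  step 7: row=2, L[2]='v', prepend. Next row=LF[2]=6
Reversed output: violet$

Answer: violet$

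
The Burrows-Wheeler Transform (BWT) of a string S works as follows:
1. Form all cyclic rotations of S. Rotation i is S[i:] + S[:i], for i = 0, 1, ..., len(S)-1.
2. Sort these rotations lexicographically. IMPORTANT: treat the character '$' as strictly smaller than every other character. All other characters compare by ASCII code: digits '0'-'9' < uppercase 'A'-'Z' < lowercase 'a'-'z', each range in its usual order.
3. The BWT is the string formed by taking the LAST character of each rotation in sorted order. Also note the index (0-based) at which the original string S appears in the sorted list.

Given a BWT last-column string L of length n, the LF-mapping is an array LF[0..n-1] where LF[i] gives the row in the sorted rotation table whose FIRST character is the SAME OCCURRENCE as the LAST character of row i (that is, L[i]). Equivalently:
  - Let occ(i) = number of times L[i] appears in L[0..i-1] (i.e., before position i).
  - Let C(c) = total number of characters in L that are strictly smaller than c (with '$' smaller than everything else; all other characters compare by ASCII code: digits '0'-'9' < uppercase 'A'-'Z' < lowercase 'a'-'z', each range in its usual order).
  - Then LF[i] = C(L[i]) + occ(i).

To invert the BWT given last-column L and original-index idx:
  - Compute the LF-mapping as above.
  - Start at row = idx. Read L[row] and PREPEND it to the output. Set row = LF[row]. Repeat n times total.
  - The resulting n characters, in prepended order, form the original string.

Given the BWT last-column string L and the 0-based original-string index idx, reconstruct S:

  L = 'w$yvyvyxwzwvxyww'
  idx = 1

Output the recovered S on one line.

LF mapping: 4 0 11 1 12 2 13 9 5 15 6 3 10 14 7 8
Walk LF starting at row 1, prepending L[row]:
  step 1: row=1, L[1]='$', prepend. Next row=LF[1]=0
  step 2: row=0, L[0]='w', prepend. Next row=LF[0]=4
  step 3: row=4, L[4]='y', prepend. Next row=LF[4]=12
  step 4: row=12, L[12]='x', prepend. Next row=LF[12]=10
  step 5: row=10, L[10]='w', prepend. Next row=LF[10]=6
  step 6: row=6, L[6]='y', prepend. Next row=LF[6]=13
  step 7: row=13, L[13]='y', prepend. Next row=LF[13]=14
  step 8: row=14, L[14]='w', prepend. Next row=LF[14]=7
  step 9: row=7, L[7]='x', prepend. Next row=LF[7]=9
  step 10: row=9, L[9]='z', prepend. Next row=LF[9]=15
  step 11: row=15, L[15]='w', prepend. Next row=LF[15]=8
  step 12: row=8, L[8]='w', prepend. Next row=LF[8]=5
  step 13: row=5, L[5]='v', prepend. Next row=LF[5]=2
  step 14: row=2, L[2]='y', prepend. Next row=LF[2]=11
  step 15: row=11, L[11]='v', prepend. Next row=LF[11]=3
  step 16: row=3, L[3]='v', prepend. Next row=LF[3]=1
Reversed output: vvyvwwzxwyywxyw$

Answer: vvyvwwzxwyywxyw$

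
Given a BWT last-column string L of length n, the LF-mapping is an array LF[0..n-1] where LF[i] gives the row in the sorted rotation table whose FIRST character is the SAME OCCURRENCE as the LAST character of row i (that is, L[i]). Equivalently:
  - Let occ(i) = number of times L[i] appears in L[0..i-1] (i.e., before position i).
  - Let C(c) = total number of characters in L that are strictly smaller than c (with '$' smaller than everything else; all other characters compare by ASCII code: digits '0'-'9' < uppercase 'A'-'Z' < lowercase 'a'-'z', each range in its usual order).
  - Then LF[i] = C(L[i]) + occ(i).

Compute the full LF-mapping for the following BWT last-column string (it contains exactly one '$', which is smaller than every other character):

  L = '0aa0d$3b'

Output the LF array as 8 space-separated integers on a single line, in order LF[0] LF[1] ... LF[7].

Answer: 1 4 5 2 7 0 3 6

Derivation:
Char counts: '$':1, '0':2, '3':1, 'a':2, 'b':1, 'd':1
C (first-col start): C('$')=0, C('0')=1, C('3')=3, C('a')=4, C('b')=6, C('d')=7
L[0]='0': occ=0, LF[0]=C('0')+0=1+0=1
L[1]='a': occ=0, LF[1]=C('a')+0=4+0=4
L[2]='a': occ=1, LF[2]=C('a')+1=4+1=5
L[3]='0': occ=1, LF[3]=C('0')+1=1+1=2
L[4]='d': occ=0, LF[4]=C('d')+0=7+0=7
L[5]='$': occ=0, LF[5]=C('$')+0=0+0=0
L[6]='3': occ=0, LF[6]=C('3')+0=3+0=3
L[7]='b': occ=0, LF[7]=C('b')+0=6+0=6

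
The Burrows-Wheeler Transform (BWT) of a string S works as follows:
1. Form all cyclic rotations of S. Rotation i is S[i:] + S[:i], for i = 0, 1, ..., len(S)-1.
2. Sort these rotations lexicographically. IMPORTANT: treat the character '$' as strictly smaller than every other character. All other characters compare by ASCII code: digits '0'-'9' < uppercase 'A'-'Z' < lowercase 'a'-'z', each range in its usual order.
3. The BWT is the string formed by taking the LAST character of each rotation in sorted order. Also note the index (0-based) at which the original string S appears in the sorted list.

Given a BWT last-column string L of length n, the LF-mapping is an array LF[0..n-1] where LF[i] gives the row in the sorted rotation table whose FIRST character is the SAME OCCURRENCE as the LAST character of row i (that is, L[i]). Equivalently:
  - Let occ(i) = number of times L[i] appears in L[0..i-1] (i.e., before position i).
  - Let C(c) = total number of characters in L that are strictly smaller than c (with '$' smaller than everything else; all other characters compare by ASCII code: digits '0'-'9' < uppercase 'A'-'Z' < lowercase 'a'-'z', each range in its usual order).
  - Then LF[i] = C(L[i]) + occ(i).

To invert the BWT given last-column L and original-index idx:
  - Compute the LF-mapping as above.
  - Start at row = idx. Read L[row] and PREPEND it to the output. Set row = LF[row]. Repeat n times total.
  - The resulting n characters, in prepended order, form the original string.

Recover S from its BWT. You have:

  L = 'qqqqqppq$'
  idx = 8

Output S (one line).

Answer: qqqpqpqq$

Derivation:
LF mapping: 3 4 5 6 7 1 2 8 0
Walk LF starting at row 8, prepending L[row]:
  step 1: row=8, L[8]='$', prepend. Next row=LF[8]=0
  step 2: row=0, L[0]='q', prepend. Next row=LF[0]=3
  step 3: row=3, L[3]='q', prepend. Next row=LF[3]=6
  step 4: row=6, L[6]='p', prepend. Next row=LF[6]=2
  step 5: row=2, L[2]='q', prepend. Next row=LF[2]=5
  step 6: row=5, L[5]='p', prepend. Next row=LF[5]=1
  step 7: row=1, L[1]='q', prepend. Next row=LF[1]=4
  step 8: row=4, L[4]='q', prepend. Next row=LF[4]=7
  step 9: row=7, L[7]='q', prepend. Next row=LF[7]=8
Reversed output: qqqpqpqq$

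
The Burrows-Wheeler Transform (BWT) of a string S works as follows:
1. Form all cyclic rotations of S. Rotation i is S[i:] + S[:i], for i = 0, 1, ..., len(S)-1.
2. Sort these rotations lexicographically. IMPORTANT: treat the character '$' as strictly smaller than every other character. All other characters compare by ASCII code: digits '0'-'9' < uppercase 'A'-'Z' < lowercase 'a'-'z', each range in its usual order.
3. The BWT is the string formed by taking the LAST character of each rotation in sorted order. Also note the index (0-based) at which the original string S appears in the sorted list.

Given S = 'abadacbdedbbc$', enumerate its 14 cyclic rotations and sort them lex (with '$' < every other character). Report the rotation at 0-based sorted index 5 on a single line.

All 14 rotations (rotation i = S[i:]+S[:i]):
  rot[0] = abadacbdedbbc$
  rot[1] = badacbdedbbc$a
  rot[2] = adacbdedbbc$ab
  rot[3] = dacbdedbbc$aba
  rot[4] = acbdedbbc$abad
  rot[5] = cbdedbbc$abada
  rot[6] = bdedbbc$abadac
  rot[7] = dedbbc$abadacb
  rot[8] = edbbc$abadacbd
  rot[9] = dbbc$abadacbde
  rot[10] = bbc$abadacbded
  rot[11] = bc$abadacbdedb
  rot[12] = c$abadacbdedbb
  rot[13] = $abadacbdedbbc
Sorted (with $ < everything):
  sorted[0] = $abadacbdedbbc
  sorted[1] = abadacbdedbbc$
  sorted[2] = acbdedbbc$abad
  sorted[3] = adacbdedbbc$ab
  sorted[4] = badacbdedbbc$a
  sorted[5] = bbc$abadacbded
  sorted[6] = bc$abadacbdedb
  sorted[7] = bdedbbc$abadac
  sorted[8] = c$abadacbdedbb
  sorted[9] = cbdedbbc$abada
  sorted[10] = dacbdedbbc$aba
  sorted[11] = dbbc$abadacbde
  sorted[12] = dedbbc$abadacb
  sorted[13] = edbbc$abadacbd
sorted[5] = bbc$abadacbded

Answer: bbc$abadacbded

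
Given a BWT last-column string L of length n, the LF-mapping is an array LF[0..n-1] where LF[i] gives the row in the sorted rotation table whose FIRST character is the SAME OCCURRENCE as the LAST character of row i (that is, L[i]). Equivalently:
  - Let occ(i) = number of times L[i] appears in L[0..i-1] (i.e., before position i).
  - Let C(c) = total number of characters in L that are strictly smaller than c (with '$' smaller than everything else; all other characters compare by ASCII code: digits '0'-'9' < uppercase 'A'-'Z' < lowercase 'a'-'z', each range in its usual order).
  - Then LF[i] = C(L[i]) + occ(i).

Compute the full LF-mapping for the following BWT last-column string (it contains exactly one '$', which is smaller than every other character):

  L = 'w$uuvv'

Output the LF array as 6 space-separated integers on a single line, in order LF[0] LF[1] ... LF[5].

Answer: 5 0 1 2 3 4

Derivation:
Char counts: '$':1, 'u':2, 'v':2, 'w':1
C (first-col start): C('$')=0, C('u')=1, C('v')=3, C('w')=5
L[0]='w': occ=0, LF[0]=C('w')+0=5+0=5
L[1]='$': occ=0, LF[1]=C('$')+0=0+0=0
L[2]='u': occ=0, LF[2]=C('u')+0=1+0=1
L[3]='u': occ=1, LF[3]=C('u')+1=1+1=2
L[4]='v': occ=0, LF[4]=C('v')+0=3+0=3
L[5]='v': occ=1, LF[5]=C('v')+1=3+1=4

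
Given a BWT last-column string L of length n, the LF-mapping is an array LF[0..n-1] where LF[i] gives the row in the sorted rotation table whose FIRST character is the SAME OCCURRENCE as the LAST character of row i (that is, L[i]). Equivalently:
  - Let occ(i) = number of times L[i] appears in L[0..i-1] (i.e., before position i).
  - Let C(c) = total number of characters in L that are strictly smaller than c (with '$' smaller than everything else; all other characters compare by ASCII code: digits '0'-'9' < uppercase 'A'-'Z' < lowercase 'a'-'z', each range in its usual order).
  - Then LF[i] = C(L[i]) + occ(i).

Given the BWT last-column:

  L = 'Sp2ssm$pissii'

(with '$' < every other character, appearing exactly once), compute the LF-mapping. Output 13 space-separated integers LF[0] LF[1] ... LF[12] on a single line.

Answer: 2 7 1 9 10 6 0 8 3 11 12 4 5

Derivation:
Char counts: '$':1, '2':1, 'S':1, 'i':3, 'm':1, 'p':2, 's':4
C (first-col start): C('$')=0, C('2')=1, C('S')=2, C('i')=3, C('m')=6, C('p')=7, C('s')=9
L[0]='S': occ=0, LF[0]=C('S')+0=2+0=2
L[1]='p': occ=0, LF[1]=C('p')+0=7+0=7
L[2]='2': occ=0, LF[2]=C('2')+0=1+0=1
L[3]='s': occ=0, LF[3]=C('s')+0=9+0=9
L[4]='s': occ=1, LF[4]=C('s')+1=9+1=10
L[5]='m': occ=0, LF[5]=C('m')+0=6+0=6
L[6]='$': occ=0, LF[6]=C('$')+0=0+0=0
L[7]='p': occ=1, LF[7]=C('p')+1=7+1=8
L[8]='i': occ=0, LF[8]=C('i')+0=3+0=3
L[9]='s': occ=2, LF[9]=C('s')+2=9+2=11
L[10]='s': occ=3, LF[10]=C('s')+3=9+3=12
L[11]='i': occ=1, LF[11]=C('i')+1=3+1=4
L[12]='i': occ=2, LF[12]=C('i')+2=3+2=5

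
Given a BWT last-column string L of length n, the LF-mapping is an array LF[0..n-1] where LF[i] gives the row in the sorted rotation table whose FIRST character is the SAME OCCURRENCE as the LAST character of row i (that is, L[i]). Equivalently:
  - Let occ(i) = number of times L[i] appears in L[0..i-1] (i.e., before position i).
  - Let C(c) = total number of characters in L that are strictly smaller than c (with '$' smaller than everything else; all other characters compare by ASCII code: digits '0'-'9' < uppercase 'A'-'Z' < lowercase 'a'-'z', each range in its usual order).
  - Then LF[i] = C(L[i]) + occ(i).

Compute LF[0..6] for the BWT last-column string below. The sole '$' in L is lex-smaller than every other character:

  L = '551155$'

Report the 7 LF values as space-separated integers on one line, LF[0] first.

Char counts: '$':1, '1':2, '5':4
C (first-col start): C('$')=0, C('1')=1, C('5')=3
L[0]='5': occ=0, LF[0]=C('5')+0=3+0=3
L[1]='5': occ=1, LF[1]=C('5')+1=3+1=4
L[2]='1': occ=0, LF[2]=C('1')+0=1+0=1
L[3]='1': occ=1, LF[3]=C('1')+1=1+1=2
L[4]='5': occ=2, LF[4]=C('5')+2=3+2=5
L[5]='5': occ=3, LF[5]=C('5')+3=3+3=6
L[6]='$': occ=0, LF[6]=C('$')+0=0+0=0

Answer: 3 4 1 2 5 6 0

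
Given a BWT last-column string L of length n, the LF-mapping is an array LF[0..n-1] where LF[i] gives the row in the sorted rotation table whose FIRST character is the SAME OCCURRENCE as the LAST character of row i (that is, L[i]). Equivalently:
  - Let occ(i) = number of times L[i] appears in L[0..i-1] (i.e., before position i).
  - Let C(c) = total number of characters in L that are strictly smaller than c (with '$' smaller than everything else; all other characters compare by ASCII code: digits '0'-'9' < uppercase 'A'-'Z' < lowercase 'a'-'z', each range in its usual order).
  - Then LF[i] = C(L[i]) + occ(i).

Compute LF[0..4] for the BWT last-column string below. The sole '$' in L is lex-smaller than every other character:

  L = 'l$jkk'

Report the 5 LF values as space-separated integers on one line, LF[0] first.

Char counts: '$':1, 'j':1, 'k':2, 'l':1
C (first-col start): C('$')=0, C('j')=1, C('k')=2, C('l')=4
L[0]='l': occ=0, LF[0]=C('l')+0=4+0=4
L[1]='$': occ=0, LF[1]=C('$')+0=0+0=0
L[2]='j': occ=0, LF[2]=C('j')+0=1+0=1
L[3]='k': occ=0, LF[3]=C('k')+0=2+0=2
L[4]='k': occ=1, LF[4]=C('k')+1=2+1=3

Answer: 4 0 1 2 3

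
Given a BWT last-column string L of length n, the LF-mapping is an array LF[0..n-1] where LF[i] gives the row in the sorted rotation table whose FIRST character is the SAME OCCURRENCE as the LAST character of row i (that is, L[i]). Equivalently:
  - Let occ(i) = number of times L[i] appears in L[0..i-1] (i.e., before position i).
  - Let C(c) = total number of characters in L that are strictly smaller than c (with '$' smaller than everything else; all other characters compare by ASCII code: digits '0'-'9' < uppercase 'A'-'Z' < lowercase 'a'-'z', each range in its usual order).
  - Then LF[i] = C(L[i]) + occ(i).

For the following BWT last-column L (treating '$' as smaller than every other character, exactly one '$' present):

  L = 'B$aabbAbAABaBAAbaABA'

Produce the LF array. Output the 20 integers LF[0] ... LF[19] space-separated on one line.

Answer: 8 0 12 13 16 17 1 18 2 3 9 14 10 4 5 19 15 6 11 7

Derivation:
Char counts: '$':1, 'A':7, 'B':4, 'a':4, 'b':4
C (first-col start): C('$')=0, C('A')=1, C('B')=8, C('a')=12, C('b')=16
L[0]='B': occ=0, LF[0]=C('B')+0=8+0=8
L[1]='$': occ=0, LF[1]=C('$')+0=0+0=0
L[2]='a': occ=0, LF[2]=C('a')+0=12+0=12
L[3]='a': occ=1, LF[3]=C('a')+1=12+1=13
L[4]='b': occ=0, LF[4]=C('b')+0=16+0=16
L[5]='b': occ=1, LF[5]=C('b')+1=16+1=17
L[6]='A': occ=0, LF[6]=C('A')+0=1+0=1
L[7]='b': occ=2, LF[7]=C('b')+2=16+2=18
L[8]='A': occ=1, LF[8]=C('A')+1=1+1=2
L[9]='A': occ=2, LF[9]=C('A')+2=1+2=3
L[10]='B': occ=1, LF[10]=C('B')+1=8+1=9
L[11]='a': occ=2, LF[11]=C('a')+2=12+2=14
L[12]='B': occ=2, LF[12]=C('B')+2=8+2=10
L[13]='A': occ=3, LF[13]=C('A')+3=1+3=4
L[14]='A': occ=4, LF[14]=C('A')+4=1+4=5
L[15]='b': occ=3, LF[15]=C('b')+3=16+3=19
L[16]='a': occ=3, LF[16]=C('a')+3=12+3=15
L[17]='A': occ=5, LF[17]=C('A')+5=1+5=6
L[18]='B': occ=3, LF[18]=C('B')+3=8+3=11
L[19]='A': occ=6, LF[19]=C('A')+6=1+6=7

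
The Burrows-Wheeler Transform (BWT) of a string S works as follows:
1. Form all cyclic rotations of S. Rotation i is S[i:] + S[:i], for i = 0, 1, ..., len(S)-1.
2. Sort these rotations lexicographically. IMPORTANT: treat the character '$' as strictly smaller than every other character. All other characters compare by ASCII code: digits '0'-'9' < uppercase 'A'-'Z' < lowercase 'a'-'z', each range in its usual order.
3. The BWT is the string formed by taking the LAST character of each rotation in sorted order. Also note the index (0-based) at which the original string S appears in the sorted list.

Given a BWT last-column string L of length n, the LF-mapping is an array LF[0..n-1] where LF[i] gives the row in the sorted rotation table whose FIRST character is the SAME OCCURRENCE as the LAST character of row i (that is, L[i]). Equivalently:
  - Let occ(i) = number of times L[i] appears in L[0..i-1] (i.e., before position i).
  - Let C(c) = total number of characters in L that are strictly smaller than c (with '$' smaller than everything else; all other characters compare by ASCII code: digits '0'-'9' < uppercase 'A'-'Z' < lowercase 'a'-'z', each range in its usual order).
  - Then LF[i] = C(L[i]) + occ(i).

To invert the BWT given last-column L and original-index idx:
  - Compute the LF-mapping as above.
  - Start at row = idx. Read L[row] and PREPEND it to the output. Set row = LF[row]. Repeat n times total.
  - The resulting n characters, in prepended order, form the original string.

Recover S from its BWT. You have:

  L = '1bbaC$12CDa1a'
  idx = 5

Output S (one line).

Answer: C2Daab1Ca1b1$

Derivation:
LF mapping: 1 11 12 8 5 0 2 4 6 7 9 3 10
Walk LF starting at row 5, prepending L[row]:
  step 1: row=5, L[5]='$', prepend. Next row=LF[5]=0
  step 2: row=0, L[0]='1', prepend. Next row=LF[0]=1
  step 3: row=1, L[1]='b', prepend. Next row=LF[1]=11
  step 4: row=11, L[11]='1', prepend. Next row=LF[11]=3
  step 5: row=3, L[3]='a', prepend. Next row=LF[3]=8
  step 6: row=8, L[8]='C', prepend. Next row=LF[8]=6
  step 7: row=6, L[6]='1', prepend. Next row=LF[6]=2
  step 8: row=2, L[2]='b', prepend. Next row=LF[2]=12
  step 9: row=12, L[12]='a', prepend. Next row=LF[12]=10
  step 10: row=10, L[10]='a', prepend. Next row=LF[10]=9
  step 11: row=9, L[9]='D', prepend. Next row=LF[9]=7
  step 12: row=7, L[7]='2', prepend. Next row=LF[7]=4
  step 13: row=4, L[4]='C', prepend. Next row=LF[4]=5
Reversed output: C2Daab1Ca1b1$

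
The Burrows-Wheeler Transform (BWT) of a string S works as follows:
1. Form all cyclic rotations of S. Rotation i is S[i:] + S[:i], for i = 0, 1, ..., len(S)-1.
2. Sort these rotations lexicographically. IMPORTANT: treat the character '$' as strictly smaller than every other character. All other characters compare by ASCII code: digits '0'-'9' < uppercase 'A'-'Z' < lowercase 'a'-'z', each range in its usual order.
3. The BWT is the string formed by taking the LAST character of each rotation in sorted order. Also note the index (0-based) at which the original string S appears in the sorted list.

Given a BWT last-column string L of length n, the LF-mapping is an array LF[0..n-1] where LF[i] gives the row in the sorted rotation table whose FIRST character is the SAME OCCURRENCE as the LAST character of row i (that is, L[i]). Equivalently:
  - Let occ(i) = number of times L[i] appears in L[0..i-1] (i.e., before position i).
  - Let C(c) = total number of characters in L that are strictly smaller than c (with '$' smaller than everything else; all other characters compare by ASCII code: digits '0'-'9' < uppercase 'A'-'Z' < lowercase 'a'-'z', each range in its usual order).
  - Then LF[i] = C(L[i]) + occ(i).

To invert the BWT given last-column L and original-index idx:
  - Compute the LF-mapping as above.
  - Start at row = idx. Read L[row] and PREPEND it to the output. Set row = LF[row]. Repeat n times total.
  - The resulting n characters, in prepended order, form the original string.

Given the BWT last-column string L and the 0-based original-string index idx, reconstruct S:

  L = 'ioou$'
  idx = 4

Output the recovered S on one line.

LF mapping: 1 2 3 4 0
Walk LF starting at row 4, prepending L[row]:
  step 1: row=4, L[4]='$', prepend. Next row=LF[4]=0
  step 2: row=0, L[0]='i', prepend. Next row=LF[0]=1
  step 3: row=1, L[1]='o', prepend. Next row=LF[1]=2
  step 4: row=2, L[2]='o', prepend. Next row=LF[2]=3
  step 5: row=3, L[3]='u', prepend. Next row=LF[3]=4
Reversed output: uooi$

Answer: uooi$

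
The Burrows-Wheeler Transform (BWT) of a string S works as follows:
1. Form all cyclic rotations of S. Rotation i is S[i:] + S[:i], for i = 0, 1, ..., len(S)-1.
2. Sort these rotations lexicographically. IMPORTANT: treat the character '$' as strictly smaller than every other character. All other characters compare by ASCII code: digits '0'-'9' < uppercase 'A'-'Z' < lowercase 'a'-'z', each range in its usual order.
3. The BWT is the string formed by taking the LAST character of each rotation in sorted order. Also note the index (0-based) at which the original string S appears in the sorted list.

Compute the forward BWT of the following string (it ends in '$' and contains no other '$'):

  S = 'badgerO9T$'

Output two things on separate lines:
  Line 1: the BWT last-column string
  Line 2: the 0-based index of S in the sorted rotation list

All 10 rotations (rotation i = S[i:]+S[:i]):
  rot[0] = badgerO9T$
  rot[1] = adgerO9T$b
  rot[2] = dgerO9T$ba
  rot[3] = gerO9T$bad
  rot[4] = erO9T$badg
  rot[5] = rO9T$badge
  rot[6] = O9T$badger
  rot[7] = 9T$badgerO
  rot[8] = T$badgerO9
  rot[9] = $badgerO9T
Sorted (with $ < everything):
  sorted[0] = $badgerO9T  (last char: 'T')
  sorted[1] = 9T$badgerO  (last char: 'O')
  sorted[2] = O9T$badger  (last char: 'r')
  sorted[3] = T$badgerO9  (last char: '9')
  sorted[4] = adgerO9T$b  (last char: 'b')
  sorted[5] = badgerO9T$  (last char: '$')
  sorted[6] = dgerO9T$ba  (last char: 'a')
  sorted[7] = erO9T$badg  (last char: 'g')
  sorted[8] = gerO9T$bad  (last char: 'd')
  sorted[9] = rO9T$badge  (last char: 'e')
Last column: TOr9b$agde
Original string S is at sorted index 5

Answer: TOr9b$agde
5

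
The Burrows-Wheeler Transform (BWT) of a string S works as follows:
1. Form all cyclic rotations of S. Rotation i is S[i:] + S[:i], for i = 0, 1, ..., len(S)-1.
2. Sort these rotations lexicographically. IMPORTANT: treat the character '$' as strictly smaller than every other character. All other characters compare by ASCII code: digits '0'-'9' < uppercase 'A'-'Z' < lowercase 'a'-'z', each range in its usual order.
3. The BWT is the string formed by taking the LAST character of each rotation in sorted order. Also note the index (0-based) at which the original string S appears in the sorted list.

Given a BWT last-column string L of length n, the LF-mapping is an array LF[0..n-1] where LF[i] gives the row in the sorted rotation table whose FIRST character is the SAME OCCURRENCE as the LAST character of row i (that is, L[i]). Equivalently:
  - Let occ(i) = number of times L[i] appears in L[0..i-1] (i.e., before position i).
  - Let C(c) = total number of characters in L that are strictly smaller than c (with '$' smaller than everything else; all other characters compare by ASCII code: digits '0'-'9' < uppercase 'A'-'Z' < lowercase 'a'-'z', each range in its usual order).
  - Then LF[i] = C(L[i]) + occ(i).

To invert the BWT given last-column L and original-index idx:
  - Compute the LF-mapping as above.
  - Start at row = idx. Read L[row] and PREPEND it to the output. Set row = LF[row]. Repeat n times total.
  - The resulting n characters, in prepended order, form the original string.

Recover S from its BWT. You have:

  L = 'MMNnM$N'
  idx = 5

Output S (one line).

LF mapping: 1 2 4 6 3 0 5
Walk LF starting at row 5, prepending L[row]:
  step 1: row=5, L[5]='$', prepend. Next row=LF[5]=0
  step 2: row=0, L[0]='M', prepend. Next row=LF[0]=1
  step 3: row=1, L[1]='M', prepend. Next row=LF[1]=2
  step 4: row=2, L[2]='N', prepend. Next row=LF[2]=4
  step 5: row=4, L[4]='M', prepend. Next row=LF[4]=3
  step 6: row=3, L[3]='n', prepend. Next row=LF[3]=6
  step 7: row=6, L[6]='N', prepend. Next row=LF[6]=5
Reversed output: NnMNMM$

Answer: NnMNMM$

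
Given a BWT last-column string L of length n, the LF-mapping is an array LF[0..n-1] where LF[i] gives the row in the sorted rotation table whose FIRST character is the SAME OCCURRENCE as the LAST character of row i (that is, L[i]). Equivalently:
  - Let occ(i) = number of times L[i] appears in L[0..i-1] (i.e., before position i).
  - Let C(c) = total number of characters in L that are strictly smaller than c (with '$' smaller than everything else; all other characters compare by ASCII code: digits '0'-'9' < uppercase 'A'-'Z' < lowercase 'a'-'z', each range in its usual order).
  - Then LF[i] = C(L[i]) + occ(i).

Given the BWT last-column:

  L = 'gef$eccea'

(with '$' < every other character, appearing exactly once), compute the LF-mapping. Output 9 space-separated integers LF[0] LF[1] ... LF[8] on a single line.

Char counts: '$':1, 'a':1, 'c':2, 'e':3, 'f':1, 'g':1
C (first-col start): C('$')=0, C('a')=1, C('c')=2, C('e')=4, C('f')=7, C('g')=8
L[0]='g': occ=0, LF[0]=C('g')+0=8+0=8
L[1]='e': occ=0, LF[1]=C('e')+0=4+0=4
L[2]='f': occ=0, LF[2]=C('f')+0=7+0=7
L[3]='$': occ=0, LF[3]=C('$')+0=0+0=0
L[4]='e': occ=1, LF[4]=C('e')+1=4+1=5
L[5]='c': occ=0, LF[5]=C('c')+0=2+0=2
L[6]='c': occ=1, LF[6]=C('c')+1=2+1=3
L[7]='e': occ=2, LF[7]=C('e')+2=4+2=6
L[8]='a': occ=0, LF[8]=C('a')+0=1+0=1

Answer: 8 4 7 0 5 2 3 6 1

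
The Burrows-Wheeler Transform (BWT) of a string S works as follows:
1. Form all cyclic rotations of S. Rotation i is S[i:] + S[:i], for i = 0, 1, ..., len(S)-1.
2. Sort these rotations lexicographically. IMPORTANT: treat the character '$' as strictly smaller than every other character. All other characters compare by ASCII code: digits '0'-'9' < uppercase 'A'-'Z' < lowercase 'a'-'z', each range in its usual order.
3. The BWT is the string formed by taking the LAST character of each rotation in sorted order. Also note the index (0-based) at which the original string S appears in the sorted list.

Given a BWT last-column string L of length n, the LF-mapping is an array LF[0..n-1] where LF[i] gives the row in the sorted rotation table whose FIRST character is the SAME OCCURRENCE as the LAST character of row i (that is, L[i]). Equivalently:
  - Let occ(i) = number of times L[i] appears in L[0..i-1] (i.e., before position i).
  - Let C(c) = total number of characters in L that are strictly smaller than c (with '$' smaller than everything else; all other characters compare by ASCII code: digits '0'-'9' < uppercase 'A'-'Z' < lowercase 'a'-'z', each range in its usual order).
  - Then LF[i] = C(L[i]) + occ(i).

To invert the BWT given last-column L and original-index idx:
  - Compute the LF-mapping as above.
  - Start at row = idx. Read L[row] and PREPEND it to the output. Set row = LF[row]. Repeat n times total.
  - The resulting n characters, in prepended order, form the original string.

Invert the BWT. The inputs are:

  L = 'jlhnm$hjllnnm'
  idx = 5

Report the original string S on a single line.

Answer: lhhlmjlmnnnj$

Derivation:
LF mapping: 3 5 1 10 8 0 2 4 6 7 11 12 9
Walk LF starting at row 5, prepending L[row]:
  step 1: row=5, L[5]='$', prepend. Next row=LF[5]=0
  step 2: row=0, L[0]='j', prepend. Next row=LF[0]=3
  step 3: row=3, L[3]='n', prepend. Next row=LF[3]=10
  step 4: row=10, L[10]='n', prepend. Next row=LF[10]=11
  step 5: row=11, L[11]='n', prepend. Next row=LF[11]=12
  step 6: row=12, L[12]='m', prepend. Next row=LF[12]=9
  step 7: row=9, L[9]='l', prepend. Next row=LF[9]=7
  step 8: row=7, L[7]='j', prepend. Next row=LF[7]=4
  step 9: row=4, L[4]='m', prepend. Next row=LF[4]=8
  step 10: row=8, L[8]='l', prepend. Next row=LF[8]=6
  step 11: row=6, L[6]='h', prepend. Next row=LF[6]=2
  step 12: row=2, L[2]='h', prepend. Next row=LF[2]=1
  step 13: row=1, L[1]='l', prepend. Next row=LF[1]=5
Reversed output: lhhlmjlmnnnj$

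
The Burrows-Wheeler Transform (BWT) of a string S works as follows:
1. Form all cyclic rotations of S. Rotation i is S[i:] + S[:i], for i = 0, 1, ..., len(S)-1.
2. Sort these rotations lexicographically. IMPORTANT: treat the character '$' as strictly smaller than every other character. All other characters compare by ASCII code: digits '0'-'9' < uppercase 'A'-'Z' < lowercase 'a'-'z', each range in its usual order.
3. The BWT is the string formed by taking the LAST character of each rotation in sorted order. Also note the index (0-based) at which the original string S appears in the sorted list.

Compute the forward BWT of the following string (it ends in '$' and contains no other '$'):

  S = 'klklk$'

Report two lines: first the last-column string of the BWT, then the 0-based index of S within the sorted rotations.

All 6 rotations (rotation i = S[i:]+S[:i]):
  rot[0] = klklk$
  rot[1] = lklk$k
  rot[2] = klk$kl
  rot[3] = lk$klk
  rot[4] = k$klkl
  rot[5] = $klklk
Sorted (with $ < everything):
  sorted[0] = $klklk  (last char: 'k')
  sorted[1] = k$klkl  (last char: 'l')
  sorted[2] = klk$kl  (last char: 'l')
  sorted[3] = klklk$  (last char: '$')
  sorted[4] = lk$klk  (last char: 'k')
  sorted[5] = lklk$k  (last char: 'k')
Last column: kll$kk
Original string S is at sorted index 3

Answer: kll$kk
3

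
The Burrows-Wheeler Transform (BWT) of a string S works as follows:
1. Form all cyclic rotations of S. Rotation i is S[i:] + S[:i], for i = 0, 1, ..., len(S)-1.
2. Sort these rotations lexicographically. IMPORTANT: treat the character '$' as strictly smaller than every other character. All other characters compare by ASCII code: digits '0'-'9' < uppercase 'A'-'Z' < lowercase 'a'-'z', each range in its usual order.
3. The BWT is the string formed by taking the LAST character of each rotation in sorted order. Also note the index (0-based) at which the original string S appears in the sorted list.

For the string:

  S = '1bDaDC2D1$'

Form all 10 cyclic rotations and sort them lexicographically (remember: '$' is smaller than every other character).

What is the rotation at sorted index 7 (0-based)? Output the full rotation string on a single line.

All 10 rotations (rotation i = S[i:]+S[:i]):
  rot[0] = 1bDaDC2D1$
  rot[1] = bDaDC2D1$1
  rot[2] = DaDC2D1$1b
  rot[3] = aDC2D1$1bD
  rot[4] = DC2D1$1bDa
  rot[5] = C2D1$1bDaD
  rot[6] = 2D1$1bDaDC
  rot[7] = D1$1bDaDC2
  rot[8] = 1$1bDaDC2D
  rot[9] = $1bDaDC2D1
Sorted (with $ < everything):
  sorted[0] = $1bDaDC2D1
  sorted[1] = 1$1bDaDC2D
  sorted[2] = 1bDaDC2D1$
  sorted[3] = 2D1$1bDaDC
  sorted[4] = C2D1$1bDaD
  sorted[5] = D1$1bDaDC2
  sorted[6] = DC2D1$1bDa
  sorted[7] = DaDC2D1$1b
  sorted[8] = aDC2D1$1bD
  sorted[9] = bDaDC2D1$1
sorted[7] = DaDC2D1$1b

Answer: DaDC2D1$1b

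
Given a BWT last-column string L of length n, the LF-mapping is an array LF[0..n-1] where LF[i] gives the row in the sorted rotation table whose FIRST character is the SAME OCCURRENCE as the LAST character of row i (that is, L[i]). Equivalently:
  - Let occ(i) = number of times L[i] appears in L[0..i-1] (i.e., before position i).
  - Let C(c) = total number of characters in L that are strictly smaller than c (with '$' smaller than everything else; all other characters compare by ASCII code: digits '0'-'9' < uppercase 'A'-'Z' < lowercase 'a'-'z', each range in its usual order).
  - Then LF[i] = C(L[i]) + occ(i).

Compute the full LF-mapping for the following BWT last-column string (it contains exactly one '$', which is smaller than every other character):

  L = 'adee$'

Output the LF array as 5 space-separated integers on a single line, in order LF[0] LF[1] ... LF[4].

Answer: 1 2 3 4 0

Derivation:
Char counts: '$':1, 'a':1, 'd':1, 'e':2
C (first-col start): C('$')=0, C('a')=1, C('d')=2, C('e')=3
L[0]='a': occ=0, LF[0]=C('a')+0=1+0=1
L[1]='d': occ=0, LF[1]=C('d')+0=2+0=2
L[2]='e': occ=0, LF[2]=C('e')+0=3+0=3
L[3]='e': occ=1, LF[3]=C('e')+1=3+1=4
L[4]='$': occ=0, LF[4]=C('$')+0=0+0=0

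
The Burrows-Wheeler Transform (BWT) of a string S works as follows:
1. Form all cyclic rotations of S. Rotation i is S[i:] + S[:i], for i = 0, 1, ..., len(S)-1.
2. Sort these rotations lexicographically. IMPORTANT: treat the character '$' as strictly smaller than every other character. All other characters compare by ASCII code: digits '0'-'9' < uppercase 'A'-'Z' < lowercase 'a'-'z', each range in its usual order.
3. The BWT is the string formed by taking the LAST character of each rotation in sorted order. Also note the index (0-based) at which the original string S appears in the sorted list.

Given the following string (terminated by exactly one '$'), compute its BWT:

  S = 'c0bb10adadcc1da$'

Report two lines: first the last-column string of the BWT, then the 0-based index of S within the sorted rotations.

All 16 rotations (rotation i = S[i:]+S[:i]):
  rot[0] = c0bb10adadcc1da$
  rot[1] = 0bb10adadcc1da$c
  rot[2] = bb10adadcc1da$c0
  rot[3] = b10adadcc1da$c0b
  rot[4] = 10adadcc1da$c0bb
  rot[5] = 0adadcc1da$c0bb1
  rot[6] = adadcc1da$c0bb10
  rot[7] = dadcc1da$c0bb10a
  rot[8] = adcc1da$c0bb10ad
  rot[9] = dcc1da$c0bb10ada
  rot[10] = cc1da$c0bb10adad
  rot[11] = c1da$c0bb10adadc
  rot[12] = 1da$c0bb10adadcc
  rot[13] = da$c0bb10adadcc1
  rot[14] = a$c0bb10adadcc1d
  rot[15] = $c0bb10adadcc1da
Sorted (with $ < everything):
  sorted[0] = $c0bb10adadcc1da  (last char: 'a')
  sorted[1] = 0adadcc1da$c0bb1  (last char: '1')
  sorted[2] = 0bb10adadcc1da$c  (last char: 'c')
  sorted[3] = 10adadcc1da$c0bb  (last char: 'b')
  sorted[4] = 1da$c0bb10adadcc  (last char: 'c')
  sorted[5] = a$c0bb10adadcc1d  (last char: 'd')
  sorted[6] = adadcc1da$c0bb10  (last char: '0')
  sorted[7] = adcc1da$c0bb10ad  (last char: 'd')
  sorted[8] = b10adadcc1da$c0b  (last char: 'b')
  sorted[9] = bb10adadcc1da$c0  (last char: '0')
  sorted[10] = c0bb10adadcc1da$  (last char: '$')
  sorted[11] = c1da$c0bb10adadc  (last char: 'c')
  sorted[12] = cc1da$c0bb10adad  (last char: 'd')
  sorted[13] = da$c0bb10adadcc1  (last char: '1')
  sorted[14] = dadcc1da$c0bb10a  (last char: 'a')
  sorted[15] = dcc1da$c0bb10ada  (last char: 'a')
Last column: a1cbcd0db0$cd1aa
Original string S is at sorted index 10

Answer: a1cbcd0db0$cd1aa
10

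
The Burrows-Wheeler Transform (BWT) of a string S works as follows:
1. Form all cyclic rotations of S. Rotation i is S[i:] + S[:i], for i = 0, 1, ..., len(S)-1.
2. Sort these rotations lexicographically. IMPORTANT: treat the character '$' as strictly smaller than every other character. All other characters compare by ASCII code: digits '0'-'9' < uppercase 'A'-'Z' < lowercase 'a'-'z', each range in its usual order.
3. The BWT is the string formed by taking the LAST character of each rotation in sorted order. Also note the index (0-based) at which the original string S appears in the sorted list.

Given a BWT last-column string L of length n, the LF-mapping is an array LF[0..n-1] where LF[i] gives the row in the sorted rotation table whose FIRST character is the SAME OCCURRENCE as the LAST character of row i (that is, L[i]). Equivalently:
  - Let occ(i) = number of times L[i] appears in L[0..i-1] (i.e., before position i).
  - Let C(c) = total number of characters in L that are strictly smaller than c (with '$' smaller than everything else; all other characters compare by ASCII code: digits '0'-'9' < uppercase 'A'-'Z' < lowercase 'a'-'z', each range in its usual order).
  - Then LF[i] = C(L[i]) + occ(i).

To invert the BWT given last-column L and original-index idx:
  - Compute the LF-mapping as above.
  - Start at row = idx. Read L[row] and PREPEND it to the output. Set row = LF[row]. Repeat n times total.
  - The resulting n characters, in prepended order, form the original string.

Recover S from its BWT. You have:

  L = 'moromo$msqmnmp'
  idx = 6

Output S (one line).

LF mapping: 1 7 12 8 2 9 0 3 13 11 4 6 5 10
Walk LF starting at row 6, prepending L[row]:
  step 1: row=6, L[6]='$', prepend. Next row=LF[6]=0
  step 2: row=0, L[0]='m', prepend. Next row=LF[0]=1
  step 3: row=1, L[1]='o', prepend. Next row=LF[1]=7
  step 4: row=7, L[7]='m', prepend. Next row=LF[7]=3
  step 5: row=3, L[3]='o', prepend. Next row=LF[3]=8
  step 6: row=8, L[8]='s', prepend. Next row=LF[8]=13
  step 7: row=13, L[13]='p', prepend. Next row=LF[13]=10
  step 8: row=10, L[10]='m', prepend. Next row=LF[10]=4
  step 9: row=4, L[4]='m', prepend. Next row=LF[4]=2
  step 10: row=2, L[2]='r', prepend. Next row=LF[2]=12
  step 11: row=12, L[12]='m', prepend. Next row=LF[12]=5
  step 12: row=5, L[5]='o', prepend. Next row=LF[5]=9
  step 13: row=9, L[9]='q', prepend. Next row=LF[9]=11
  step 14: row=11, L[11]='n', prepend. Next row=LF[11]=6
Reversed output: nqomrmmpsomom$

Answer: nqomrmmpsomom$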